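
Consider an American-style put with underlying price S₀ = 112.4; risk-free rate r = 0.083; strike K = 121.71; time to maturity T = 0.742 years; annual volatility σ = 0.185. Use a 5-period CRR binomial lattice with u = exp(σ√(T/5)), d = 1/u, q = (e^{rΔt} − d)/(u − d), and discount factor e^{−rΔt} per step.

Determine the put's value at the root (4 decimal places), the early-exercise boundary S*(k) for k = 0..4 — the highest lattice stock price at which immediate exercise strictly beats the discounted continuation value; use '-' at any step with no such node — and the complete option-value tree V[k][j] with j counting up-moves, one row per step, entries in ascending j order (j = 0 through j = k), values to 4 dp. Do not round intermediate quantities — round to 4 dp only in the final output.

price = 10.1526
boundary = - 104.6684 97.4686 104.6684 112.4000
tree:
10.1526
17.0416 5.1570
24.2414 9.6169 1.8920
30.9460 17.0416 4.2039 0.1825
37.1894 24.2414 9.3100 0.4287 0.0000
43.0033 30.9460 17.0416 1.0072 0.0000 0.0000

Δt=0.14840, u=1.07387, d=0.93121, q=0.56907, disc=e^(-rΔt)=0.98776
k=5 terminal: V=max(K-S,0) → 43.0033 30.9460 17.0416 1.0072 0.0000 0.0000
k=4: j=0 S=84.5206 intr=37.1894 cont=35.6994 V=37.1894[EX]; j=1 S=97.4686 intr=24.2414 cont=22.7515 V=24.2414[EX]; j=2 S=112.4000 intr=9.3100 cont=7.8201 V=9.3100[EX]; j=3 S=129.6188 intr=0.0000 cont=0.4287 V=0.4287[hold]; j=4 S=149.4754 intr=0.0000 cont=0.0000 V=0.0000[hold]  S*(4)=112.4000
k=3: j=0 S=90.7640 intr=30.9460 cont=29.4561 V=30.9460[EX]; j=1 S=104.6684 intr=17.0416 cont=15.5517 V=17.0416[EX]; j=2 S=120.7028 intr=1.0072 cont=4.2039 V=4.2039[hold]; j=3 S=139.1935 intr=0.0000 cont=0.1825 V=0.1825[hold]  S*(3)=104.6684
k=2: j=0 S=97.4686 intr=24.2414 cont=22.7515 V=24.2414[EX]; j=1 S=112.4000 intr=9.3100 cont=9.6169 V=9.6169[hold]; j=2 S=129.6188 intr=0.0000 cont=1.8920 V=1.8920[hold]  S*(2)=97.4686
k=1: j=0 S=104.6684 intr=17.0416 cont=15.7242 V=17.0416[EX]; j=1 S=120.7028 intr=1.0072 cont=5.1570 V=5.1570[hold]  S*(1)=104.6684
k=0: j=0 S=112.4000 intr=9.3100 cont=10.1526 V=10.1526[hold]  S*(0)=-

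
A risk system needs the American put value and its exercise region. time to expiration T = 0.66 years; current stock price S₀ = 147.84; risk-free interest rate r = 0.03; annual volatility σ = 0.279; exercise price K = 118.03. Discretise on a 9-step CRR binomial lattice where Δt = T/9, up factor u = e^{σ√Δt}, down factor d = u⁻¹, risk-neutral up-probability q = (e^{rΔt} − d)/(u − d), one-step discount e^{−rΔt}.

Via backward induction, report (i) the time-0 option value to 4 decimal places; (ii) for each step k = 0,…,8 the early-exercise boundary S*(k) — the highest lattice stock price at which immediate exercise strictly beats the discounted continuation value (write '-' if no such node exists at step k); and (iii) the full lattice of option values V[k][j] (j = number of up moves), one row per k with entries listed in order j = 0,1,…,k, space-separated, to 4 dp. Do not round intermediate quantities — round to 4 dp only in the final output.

price = 1.9445
boundary = - - - - - - 93.9544 101.3280 109.2803
tree:
1.9445
3.1691 0.7072
5.0617 1.2576 0.1504
7.8887 2.2080 0.2961 0.0028
11.9272 3.8149 0.5830 0.0056 0.0000
17.3595 6.4531 1.1477 0.0111 0.0000 0.0000
24.0756 10.6036 2.2590 0.0221 0.0000 0.0000 0.0000
30.9127 16.7020 4.4460 0.0439 0.0000 0.0000 0.0000 0.0000
37.2522 24.0756 8.7497 0.0872 0.0000 0.0000 0.0000 0.0000 0.0000
43.1304 30.9127 16.7020 0.1732 0.0000 0.0000 0.0000 0.0000 0.0000 0.0000

Δt=0.07333  u=1.07848  d=0.92723  q=0.49568  discount=0.99780
step 9 (expiry): payoffs max(K−S,0) = 43.1304 30.9127 16.7020 0.1732 0.0000 0.0000 0.0000 0.0000 0.0000 0.0000
step 8: (k=8,j=0): S=80.7778, (K−S)⁺=37.2522, hold=36.9928 ⇒ V=37.2522 exercise | (k=8,j=1): S=93.9544, (K−S)⁺=24.0756, hold=23.8162 ⇒ V=24.0756 exercise | (k=8,j=2): S=109.2803, (K−S)⁺=8.7497, hold=8.4903 ⇒ V=8.7497 exercise | (k=8,j=3): S=127.1063, (K−S)⁺=0.0000, hold=0.0872 ⇒ V=0.0872 continue | (k=8,j=4): S=147.8400, (K−S)⁺=0.0000, hold=0.0000 ⇒ V=0.0000 continue | (k=8,j=5): S=171.9558, (K−S)⁺=0.0000, hold=0.0000 ⇒ V=0.0000 continue | (k=8,j=6): S=200.0055, (K−S)⁺=0.0000, hold=0.0000 ⇒ V=0.0000 continue | (k=8,j=7): S=232.6306, (K−S)⁺=0.0000, hold=0.0000 ⇒ V=0.0000 continue | (k=8,j=8): S=270.5776, (K−S)⁺=0.0000, hold=0.0000 ⇒ V=0.0000 continue  boundary S*=109.2803
step 7: (k=7,j=0): S=87.1173, (K−S)⁺=30.9127, hold=30.6533 ⇒ V=30.9127 exercise | (k=7,j=1): S=101.3280, (K−S)⁺=16.7020, hold=16.4426 ⇒ V=16.7020 exercise | (k=7,j=2): S=117.8568, (K−S)⁺=0.1732, hold=4.4460 ⇒ V=4.4460 continue | (k=7,j=3): S=137.0817, (K−S)⁺=0.0000, hold=0.0439 ⇒ V=0.0439 continue | (k=7,j=4): S=159.4426, (K−S)⁺=0.0000, hold=0.0000 ⇒ V=0.0000 continue | (k=7,j=5): S=185.4511, (K−S)⁺=0.0000, hold=0.0000 ⇒ V=0.0000 continue | (k=7,j=6): S=215.7021, (K−S)⁺=0.0000, hold=0.0000 ⇒ V=0.0000 continue | (k=7,j=7): S=250.8877, (K−S)⁺=0.0000, hold=0.0000 ⇒ V=0.0000 continue  boundary S*=101.3280
step 6: (k=6,j=0): S=93.9544, (K−S)⁺=24.0756, hold=23.8162 ⇒ V=24.0756 exercise | (k=6,j=1): S=109.2803, (K−S)⁺=8.7497, hold=10.6036 ⇒ V=10.6036 continue | (k=6,j=2): S=127.1063, (K−S)⁺=0.0000, hold=2.2590 ⇒ V=2.2590 continue | (k=6,j=3): S=147.8400, (K−S)⁺=0.0000, hold=0.0221 ⇒ V=0.0221 continue | (k=6,j=4): S=171.9558, (K−S)⁺=0.0000, hold=0.0000 ⇒ V=0.0000 continue | (k=6,j=5): S=200.0055, (K−S)⁺=0.0000, hold=0.0000 ⇒ V=0.0000 continue | (k=6,j=6): S=232.6306, (K−S)⁺=0.0000, hold=0.0000 ⇒ V=0.0000 continue  boundary S*=93.9544
step 5: (k=5,j=0): S=101.3280, (K−S)⁺=16.7020, hold=17.3595 ⇒ V=17.3595 continue | (k=5,j=1): S=117.8568, (K−S)⁺=0.1732, hold=6.4531 ⇒ V=6.4531 continue | (k=5,j=2): S=137.0817, (K−S)⁺=0.0000, hold=1.1477 ⇒ V=1.1477 continue | (k=5,j=3): S=159.4426, (K−S)⁺=0.0000, hold=0.0111 ⇒ V=0.0111 continue | (k=5,j=4): S=185.4511, (K−S)⁺=0.0000, hold=0.0000 ⇒ V=0.0000 continue | (k=5,j=5): S=215.7021, (K−S)⁺=0.0000, hold=0.0000 ⇒ V=0.0000 continue  boundary S*=-
step 4: (k=4,j=0): S=109.2803, (K−S)⁺=8.7497, hold=11.9272 ⇒ V=11.9272 continue | (k=4,j=1): S=127.1063, (K−S)⁺=0.0000, hold=3.8149 ⇒ V=3.8149 continue | (k=4,j=2): S=147.8400, (K−S)⁺=0.0000, hold=0.5830 ⇒ V=0.5830 continue | (k=4,j=3): S=171.9558, (K−S)⁺=0.0000, hold=0.0056 ⇒ V=0.0056 continue | (k=4,j=4): S=200.0055, (K−S)⁺=0.0000, hold=0.0000 ⇒ V=0.0000 continue  boundary S*=-
step 3: (k=3,j=0): S=117.8568, (K−S)⁺=0.1732, hold=7.8887 ⇒ V=7.8887 continue | (k=3,j=1): S=137.0817, (K−S)⁺=0.0000, hold=2.2080 ⇒ V=2.2080 continue | (k=3,j=2): S=159.4426, (K−S)⁺=0.0000, hold=0.2961 ⇒ V=0.2961 continue | (k=3,j=3): S=185.4511, (K−S)⁺=0.0000, hold=0.0028 ⇒ V=0.0028 continue  boundary S*=-
step 2: (k=2,j=0): S=127.1063, (K−S)⁺=0.0000, hold=5.0617 ⇒ V=5.0617 continue | (k=2,j=1): S=147.8400, (K−S)⁺=0.0000, hold=1.2576 ⇒ V=1.2576 continue | (k=2,j=2): S=171.9558, (K−S)⁺=0.0000, hold=0.1504 ⇒ V=0.1504 continue  boundary S*=-
step 1: (k=1,j=0): S=137.0817, (K−S)⁺=0.0000, hold=3.1691 ⇒ V=3.1691 continue | (k=1,j=1): S=159.4426, (K−S)⁺=0.0000, hold=0.7072 ⇒ V=0.7072 continue  boundary S*=-
step 0: (k=0,j=0): S=147.8400, (K−S)⁺=0.0000, hold=1.9445 ⇒ V=1.9445 continue  boundary S*=-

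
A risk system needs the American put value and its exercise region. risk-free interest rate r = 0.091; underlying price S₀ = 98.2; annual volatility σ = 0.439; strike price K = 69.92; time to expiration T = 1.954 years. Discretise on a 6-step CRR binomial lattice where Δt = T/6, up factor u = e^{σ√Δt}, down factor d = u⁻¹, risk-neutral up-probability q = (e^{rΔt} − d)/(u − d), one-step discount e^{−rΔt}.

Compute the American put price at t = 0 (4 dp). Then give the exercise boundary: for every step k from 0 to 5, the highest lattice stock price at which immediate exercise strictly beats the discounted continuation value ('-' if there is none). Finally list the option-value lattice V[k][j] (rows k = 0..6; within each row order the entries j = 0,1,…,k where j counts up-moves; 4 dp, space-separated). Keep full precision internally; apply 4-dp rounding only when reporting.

price = 5.9295
boundary = - - - 46.3134 36.0500 46.3134
tree:
5.9295
9.6901 2.4840
15.3973 4.5027 0.5920
23.6066 8.0241 1.2127 0.0000
33.8700 13.9803 2.4839 0.0000 0.0000
41.8590 23.6066 5.0878 0.0000 0.0000 0.0000
48.0775 33.8700 10.4212 0.0000 0.0000 0.0000 0.0000

params: Δt=0.32567 u=1.28470 d=0.77839 q=0.49710 e^(-rΔt)=0.97080
t_6 payoffs: 48.0775 33.8700 10.4212 0.0000 0.0000 0.0000 0.0000
t_5: node(5,0) S=28.0610 payoff=41.8590 vs cont=39.8173 → 41.8590 [stop]  node(5,1) S=46.3134 payoff=23.6066 vs cont=21.5649 → 23.6066 [stop]  node(5,2) S=76.4381 payoff=0.0000 vs cont=5.0878 → 5.0878 [wait]  node(5,3) S=126.1575 payoff=0.0000 vs cont=0.0000 → 0.0000 [wait]  node(5,4) S=208.2171 payoff=0.0000 vs cont=0.0000 → 0.0000 [wait]  node(5,5) S=343.6527 payoff=0.0000 vs cont=0.0000 → 0.0000 [wait]  ⇒ S*(5)=46.3134
t_4: node(4,0) S=36.0500 payoff=33.8700 vs cont=31.8283 → 33.8700 [stop]  node(4,1) S=59.4988 payoff=10.4212 vs cont=13.9803 → 13.9803 [wait]  node(4,2) S=98.2000 payoff=0.0000 vs cont=2.4839 → 2.4839 [wait]  node(4,3) S=162.0745 payoff=0.0000 vs cont=0.0000 → 0.0000 [wait]  node(4,4) S=267.4965 payoff=0.0000 vs cont=0.0000 → 0.0000 [wait]  ⇒ S*(4)=36.0500
t_3: node(3,0) S=46.3134 payoff=23.6066 vs cont=23.2825 → 23.6066 [stop]  node(3,1) S=76.4381 payoff=0.0000 vs cont=8.0241 → 8.0241 [wait]  node(3,2) S=126.1575 payoff=0.0000 vs cont=1.2127 → 1.2127 [wait]  node(3,3) S=208.2171 payoff=0.0000 vs cont=0.0000 → 0.0000 [wait]  ⇒ S*(3)=46.3134
t_2: node(2,0) S=59.4988 payoff=10.4212 vs cont=15.3973 → 15.3973 [wait]  node(2,1) S=98.2000 payoff=0.0000 vs cont=4.5027 → 4.5027 [wait]  node(2,2) S=162.0745 payoff=0.0000 vs cont=0.5920 → 0.5920 [wait]  ⇒ S*(2)=-
t_1: node(1,0) S=76.4381 payoff=0.0000 vs cont=9.6901 → 9.6901 [wait]  node(1,1) S=126.1575 payoff=0.0000 vs cont=2.4840 → 2.4840 [wait]  ⇒ S*(1)=-
t_0: node(0,0) S=98.2000 payoff=0.0000 vs cont=5.9295 → 5.9295 [wait]  ⇒ S*(0)=-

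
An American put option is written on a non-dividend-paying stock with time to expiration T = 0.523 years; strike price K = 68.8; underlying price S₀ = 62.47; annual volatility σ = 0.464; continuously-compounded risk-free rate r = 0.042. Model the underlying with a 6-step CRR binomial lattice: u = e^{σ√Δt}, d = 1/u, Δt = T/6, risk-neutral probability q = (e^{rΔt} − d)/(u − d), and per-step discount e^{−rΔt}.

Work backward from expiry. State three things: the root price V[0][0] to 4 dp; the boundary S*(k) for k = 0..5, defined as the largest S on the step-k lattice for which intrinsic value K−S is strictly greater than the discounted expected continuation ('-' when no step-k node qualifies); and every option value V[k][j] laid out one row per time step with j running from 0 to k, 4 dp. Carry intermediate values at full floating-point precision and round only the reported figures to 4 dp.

price = 11.7910
boundary = - - - 41.4179 47.4988 54.4725
tree:
11.7910
16.2315 7.0544
21.5391 10.5862 3.2693
27.3821 15.3524 5.4861 0.8846
32.6845 21.3012 9.0035 1.7047 0.0000
37.3081 27.3821 14.3275 3.2849 0.0000 0.0000
41.3398 32.6845 21.3012 6.3300 0.0000 0.0000 0.0000

Δt=0.08717  u=1.14682  d=0.87198  q=0.47915  discount=0.99635
step 6 (expiry): payoffs max(K−S,0) = 41.3398 32.6845 21.3012 6.3300 0.0000 0.0000 0.0000
step 5: (k=5,j=0): S=31.4919, (K−S)⁺=37.3081, hold=37.0567 ⇒ V=37.3081 exercise | (k=5,j=1): S=41.4179, (K−S)⁺=27.3821, hold=27.1307 ⇒ V=27.3821 exercise | (k=5,j=2): S=54.4725, (K−S)⁺=14.3275, hold=14.0761 ⇒ V=14.3275 exercise | (k=5,j=3): S=71.6417, (K−S)⁺=0.0000, hold=3.2849 ⇒ V=3.2849 continue | (k=5,j=4): S=94.2226, (K−S)⁺=0.0000, hold=0.0000 ⇒ V=0.0000 continue | (k=5,j=5): S=123.9209, (K−S)⁺=0.0000, hold=0.0000 ⇒ V=0.0000 continue  boundary S*=54.4725
step 4: (k=4,j=0): S=36.1155, (K−S)⁺=32.6845, hold=32.4331 ⇒ V=32.6845 exercise | (k=4,j=1): S=47.4988, (K−S)⁺=21.3012, hold=21.0498 ⇒ V=21.3012 exercise | (k=4,j=2): S=62.4700, (K−S)⁺=6.3300, hold=9.0035 ⇒ V=9.0035 continue | (k=4,j=3): S=82.1601, (K−S)⁺=0.0000, hold=1.7047 ⇒ V=1.7047 continue | (k=4,j=4): S=108.0562, (K−S)⁺=0.0000, hold=0.0000 ⇒ V=0.0000 continue  boundary S*=47.4988
step 3: (k=3,j=0): S=41.4179, (K−S)⁺=27.3821, hold=27.1307 ⇒ V=27.3821 exercise | (k=3,j=1): S=54.4725, (K−S)⁺=14.3275, hold=15.3524 ⇒ V=15.3524 continue | (k=3,j=2): S=71.6417, (K−S)⁺=0.0000, hold=5.4861 ⇒ V=5.4861 continue | (k=3,j=3): S=94.2226, (K−S)⁺=0.0000, hold=0.8846 ⇒ V=0.8846 continue  boundary S*=41.4179
step 2: (k=2,j=0): S=47.4988, (K−S)⁺=21.3012, hold=21.5391 ⇒ V=21.5391 continue | (k=2,j=1): S=62.4700, (K−S)⁺=6.3300, hold=10.5862 ⇒ V=10.5862 continue | (k=2,j=2): S=82.1601, (K−S)⁺=0.0000, hold=3.2693 ⇒ V=3.2693 continue  boundary S*=-
step 1: (k=1,j=0): S=54.4725, (K−S)⁺=14.3275, hold=16.2315 ⇒ V=16.2315 continue | (k=1,j=1): S=71.6417, (K−S)⁺=0.0000, hold=7.0544 ⇒ V=7.0544 continue  boundary S*=-
step 0: (k=0,j=0): S=62.4700, (K−S)⁺=6.3300, hold=11.7910 ⇒ V=11.7910 continue  boundary S*=-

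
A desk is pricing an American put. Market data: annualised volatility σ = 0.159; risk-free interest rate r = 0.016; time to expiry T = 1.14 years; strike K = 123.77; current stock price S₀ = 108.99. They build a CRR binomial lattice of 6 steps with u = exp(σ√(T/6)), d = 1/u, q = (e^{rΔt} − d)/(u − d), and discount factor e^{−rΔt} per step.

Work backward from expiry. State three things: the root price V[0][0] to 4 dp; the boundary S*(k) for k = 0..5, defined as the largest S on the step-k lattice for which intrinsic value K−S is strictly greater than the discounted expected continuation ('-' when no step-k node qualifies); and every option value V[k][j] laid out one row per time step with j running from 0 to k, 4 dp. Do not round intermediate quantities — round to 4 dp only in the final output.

Δt=0.19000  u=1.07176  d=0.93304  q=0.50463  discount=0.99696
step 6 (expiry): payoffs max(K−S,0) = 51.8599 41.1683 28.8871 14.7800 0.0000 0.0000 0.0000
step 5: (k=5,j=0): S=77.0707, (K−S)⁺=46.6993, hold=46.3236 ⇒ V=46.6993 exercise | (k=5,j=1): S=88.5296, (K−S)⁺=35.2404, hold=34.8647 ⇒ V=35.2404 exercise | (k=5,j=2): S=101.6921, (K−S)⁺=22.0779, hold=21.7022 ⇒ V=22.0779 exercise | (k=5,j=3): S=116.8116, (K−S)⁺=6.9584, hold=7.2994 ⇒ V=7.2994 continue | (k=5,j=4): S=134.1791, (K−S)⁺=0.0000, hold=0.0000 ⇒ V=0.0000 continue | (k=5,j=5): S=154.1288, (K−S)⁺=0.0000, hold=0.0000 ⇒ V=0.0000 continue  boundary S*=101.6921
step 4: (k=4,j=0): S=82.6017, (K−S)⁺=41.1683, hold=40.7926 ⇒ V=41.1683 exercise | (k=4,j=1): S=94.8829, (K−S)⁺=28.8871, hold=28.5114 ⇒ V=28.8871 exercise | (k=4,j=2): S=108.9900, (K−S)⁺=14.7800, hold=14.5759 ⇒ V=14.7800 exercise | (k=4,j=3): S=125.1946, (K−S)⁺=0.0000, hold=3.6049 ⇒ V=3.6049 continue | (k=4,j=4): S=143.8084, (K−S)⁺=0.0000, hold=0.0000 ⇒ V=0.0000 continue  boundary S*=108.9900
step 3: (k=3,j=0): S=88.5296, (K−S)⁺=35.2404, hold=34.8647 ⇒ V=35.2404 exercise | (k=3,j=1): S=101.6921, (K−S)⁺=22.0779, hold=21.7022 ⇒ V=22.0779 exercise | (k=3,j=2): S=116.8116, (K−S)⁺=6.9584, hold=9.1130 ⇒ V=9.1130 continue | (k=3,j=3): S=134.1791, (K−S)⁺=0.0000, hold=1.7804 ⇒ V=1.7804 continue  boundary S*=101.6921
step 2: (k=2,j=0): S=94.8829, (K−S)⁺=28.8871, hold=28.5114 ⇒ V=28.8871 exercise | (k=2,j=1): S=108.9900, (K−S)⁺=14.7800, hold=15.4883 ⇒ V=15.4883 continue | (k=2,j=2): S=125.1946, (K−S)⁺=0.0000, hold=5.3963 ⇒ V=5.3963 continue  boundary S*=94.8829
step 1: (k=1,j=0): S=101.6921, (K−S)⁺=22.0779, hold=22.0586 ⇒ V=22.0779 exercise | (k=1,j=1): S=116.8116, (K−S)⁺=6.9584, hold=10.3641 ⇒ V=10.3641 continue  boundary S*=101.6921
step 0: (k=0,j=0): S=108.9900, (K−S)⁺=14.7800, hold=16.1177 ⇒ V=16.1177 continue  boundary S*=-

price = 16.1177
boundary = - 101.6921 94.8829 101.6921 108.9900 101.6921
tree:
16.1177
22.0779 10.3641
28.8871 15.4883 5.3963
35.2404 22.0779 9.1130 1.7804
41.1683 28.8871 14.7800 3.6049 0.0000
46.6993 35.2404 22.0779 7.2994 0.0000 0.0000
51.8599 41.1683 28.8871 14.7800 0.0000 0.0000 0.0000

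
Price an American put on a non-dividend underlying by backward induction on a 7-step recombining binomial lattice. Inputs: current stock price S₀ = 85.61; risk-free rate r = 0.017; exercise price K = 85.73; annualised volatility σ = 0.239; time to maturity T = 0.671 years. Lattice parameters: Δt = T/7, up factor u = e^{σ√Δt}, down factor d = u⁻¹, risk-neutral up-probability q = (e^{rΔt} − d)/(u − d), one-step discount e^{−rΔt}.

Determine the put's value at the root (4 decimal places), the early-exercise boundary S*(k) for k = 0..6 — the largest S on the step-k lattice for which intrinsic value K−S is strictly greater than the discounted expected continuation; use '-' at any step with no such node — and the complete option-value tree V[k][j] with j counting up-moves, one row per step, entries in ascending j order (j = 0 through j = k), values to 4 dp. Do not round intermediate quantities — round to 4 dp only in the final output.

Δt=0.09586, u=1.07680, d=0.92868, q=0.49252, disc=e^(-rΔt)=0.99837
k=7 terminal: V=max(K-S,0) → 34.7299 26.5951 17.1629 6.2261 0.0000 0.0000 0.0000 0.0000
k=6: j=0 S=54.9171 intr=30.8129 cont=30.6733 V=30.8129[EX]; j=1 S=63.6766 intr=22.0534 cont=21.9138 V=22.0534[EX]; j=2 S=73.8333 intr=11.8967 cont=11.7571 V=11.8967[EX]; j=3 S=85.6100 intr=0.1200 cont=3.1545 V=3.1545[hold]; j=4 S=99.2652 intr=0.0000 cont=0.0000 V=0.0000[hold]; j=5 S=115.0984 intr=0.0000 cont=0.0000 V=0.0000[hold]; j=6 S=133.4571 intr=0.0000 cont=0.0000 V=0.0000[hold]  S*(6)=73.8333
k=5: j=0 S=59.1349 intr=26.5951 cont=26.4556 V=26.5951[EX]; j=1 S=68.5671 intr=17.1629 cont=17.0233 V=17.1629[EX]; j=2 S=79.5039 intr=6.2261 cont=7.5786 V=7.5786[hold]; j=3 S=92.1851 intr=0.0000 cont=1.5982 V=1.5982[hold]; j=4 S=106.8890 intr=0.0000 cont=0.0000 V=0.0000[hold]; j=5 S=123.9383 intr=0.0000 cont=0.0000 V=0.0000[hold]  S*(5)=68.5671
k=4: j=0 S=63.6766 intr=22.0534 cont=21.9138 V=22.0534[EX]; j=1 S=73.8333 intr=11.8967 cont=12.4222 V=12.4222[hold]; j=2 S=85.6100 intr=0.1200 cont=4.6256 V=4.6256[hold]; j=3 S=99.2652 intr=0.0000 cont=0.8098 V=0.8098[hold]; j=4 S=115.0984 intr=0.0000 cont=0.0000 V=0.0000[hold]  S*(4)=63.6766
k=3: j=0 S=68.5671 intr=17.1629 cont=17.2817 V=17.2817[hold]; j=1 S=79.5039 intr=6.2261 cont=8.5683 V=8.5683[hold]; j=2 S=92.1851 intr=0.0000 cont=2.7418 V=2.7418[hold]; j=3 S=106.8890 intr=0.0000 cont=0.4103 V=0.4103[hold]  S*(3)=-
k=2: j=0 S=73.8333 intr=11.8967 cont=12.9690 V=12.9690[hold]; j=1 S=85.6100 intr=0.1200 cont=5.6893 V=5.6893[hold]; j=2 S=99.2652 intr=0.0000 cont=1.5909 V=1.5909[hold]  S*(2)=-
k=1: j=0 S=79.5039 intr=6.2261 cont=9.3683 V=9.3683[hold]; j=1 S=92.1851 intr=0.0000 cont=3.6648 V=3.6648[hold]  S*(1)=-
k=0: j=0 S=85.6100 intr=0.1200 cont=6.5485 V=6.5485[hold]  S*(0)=-

price = 6.5485
boundary = - - - - 63.6766 68.5671 73.8333
tree:
6.5485
9.3683 3.6648
12.9690 5.6893 1.5909
17.2817 8.5683 2.7418 0.4103
22.0534 12.4222 4.6256 0.8098 0.0000
26.5951 17.1629 7.5786 1.5982 0.0000 0.0000
30.8129 22.0534 11.8967 3.1545 0.0000 0.0000 0.0000
34.7299 26.5951 17.1629 6.2261 0.0000 0.0000 0.0000 0.0000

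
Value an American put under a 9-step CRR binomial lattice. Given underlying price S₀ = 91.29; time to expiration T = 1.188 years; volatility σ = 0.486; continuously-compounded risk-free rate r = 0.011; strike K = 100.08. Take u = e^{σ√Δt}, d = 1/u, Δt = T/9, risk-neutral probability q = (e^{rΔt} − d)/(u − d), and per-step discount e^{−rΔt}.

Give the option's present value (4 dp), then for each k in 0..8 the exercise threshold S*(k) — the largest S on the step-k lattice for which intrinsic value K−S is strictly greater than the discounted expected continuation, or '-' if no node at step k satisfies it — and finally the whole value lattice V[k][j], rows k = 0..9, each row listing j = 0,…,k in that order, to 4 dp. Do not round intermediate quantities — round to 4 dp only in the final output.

price = 24.1918
boundary = - - - - 45.0490 37.7573 45.0490 53.7489 64.1290
tree:
24.1918
31.0807 16.1834
38.8027 22.1163 9.2715
46.9636 29.3475 13.6996 4.1039
55.0310 37.6440 19.7033 6.6970 1.0736
62.3227 46.4682 27.4068 10.7246 1.9913 0.0000
68.4342 55.0310 36.5655 16.7445 3.6934 0.0000 0.0000
73.5564 62.3227 46.3311 25.2201 6.8504 0.0000 0.0000 0.0000
77.8496 68.4342 55.0310 35.9510 12.7059 0.0000 0.0000 0.0000 0.0000
81.4479 73.5564 62.3227 46.3311 23.5664 0.0000 0.0000 0.0000 0.0000 0.0000

Δt=0.13200  u=1.19312  d=0.83814  q=0.46006  discount=0.99855
step 9 (expiry): payoffs max(K−S,0) = 81.4479 73.5564 62.3227 46.3311 23.5664 0.0000 0.0000 0.0000 0.0000 0.0000
step 8: (k=8,j=0): S=22.2304, (K−S)⁺=77.8496, hold=77.7044 ⇒ V=77.8496 exercise | (k=8,j=1): S=31.6458, (K−S)⁺=68.4342, hold=68.2890 ⇒ V=68.4342 exercise | (k=8,j=2): S=45.0490, (K−S)⁺=55.0310, hold=54.8858 ⇒ V=55.0310 exercise | (k=8,j=3): S=64.1290, (K−S)⁺=35.9510, hold=35.8058 ⇒ V=35.9510 exercise | (k=8,j=4): S=91.2900, (K−S)⁺=8.7900, hold=12.7059 ⇒ V=12.7059 continue | (k=8,j=5): S=129.9548, (K−S)⁺=0.0000, hold=0.0000 ⇒ V=0.0000 continue | (k=8,j=6): S=184.9955, (K−S)⁺=0.0000, hold=0.0000 ⇒ V=0.0000 continue | (k=8,j=7): S=263.3481, (K−S)⁺=0.0000, hold=0.0000 ⇒ V=0.0000 continue | (k=8,j=8): S=374.8859, (K−S)⁺=0.0000, hold=0.0000 ⇒ V=0.0000 continue  boundary S*=64.1290
step 7: (k=7,j=0): S=26.5236, (K−S)⁺=73.5564, hold=73.4112 ⇒ V=73.5564 exercise | (k=7,j=1): S=37.7573, (K−S)⁺=62.3227, hold=62.1775 ⇒ V=62.3227 exercise | (k=7,j=2): S=53.7489, (K−S)⁺=46.3311, hold=46.1859 ⇒ V=46.3311 exercise | (k=7,j=3): S=76.5136, (K−S)⁺=23.5664, hold=25.2201 ⇒ V=25.2201 continue | (k=7,j=4): S=108.9200, (K−S)⁺=0.0000, hold=6.8504 ⇒ V=6.8504 continue | (k=7,j=5): S=155.0518, (K−S)⁺=0.0000, hold=0.0000 ⇒ V=0.0000 continue | (k=7,j=6): S=220.7220, (K−S)⁺=0.0000, hold=0.0000 ⇒ V=0.0000 continue | (k=7,j=7): S=314.2061, (K−S)⁺=0.0000, hold=0.0000 ⇒ V=0.0000 continue  boundary S*=53.7489
step 6: (k=6,j=0): S=31.6458, (K−S)⁺=68.4342, hold=68.2890 ⇒ V=68.4342 exercise | (k=6,j=1): S=45.0490, (K−S)⁺=55.0310, hold=54.8858 ⇒ V=55.0310 exercise | (k=6,j=2): S=64.1290, (K−S)⁺=35.9510, hold=36.5655 ⇒ V=36.5655 continue | (k=6,j=3): S=91.2900, (K−S)⁺=8.7900, hold=16.7445 ⇒ V=16.7445 continue | (k=6,j=4): S=129.9548, (K−S)⁺=0.0000, hold=3.6934 ⇒ V=3.6934 continue | (k=6,j=5): S=184.9955, (K−S)⁺=0.0000, hold=0.0000 ⇒ V=0.0000 continue | (k=6,j=6): S=263.3481, (K−S)⁺=0.0000, hold=0.0000 ⇒ V=0.0000 continue  boundary S*=45.0490
step 5: (k=5,j=0): S=37.7573, (K−S)⁺=62.3227, hold=62.1775 ⇒ V=62.3227 exercise | (k=5,j=1): S=53.7489, (K−S)⁺=46.3311, hold=46.4682 ⇒ V=46.4682 continue | (k=5,j=2): S=76.5136, (K−S)⁺=23.5664, hold=27.4068 ⇒ V=27.4068 continue | (k=5,j=3): S=108.9200, (K−S)⁺=0.0000, hold=10.7246 ⇒ V=10.7246 continue | (k=5,j=4): S=155.0518, (K−S)⁺=0.0000, hold=1.9913 ⇒ V=1.9913 continue | (k=5,j=5): S=220.7220, (K−S)⁺=0.0000, hold=0.0000 ⇒ V=0.0000 continue  boundary S*=37.7573
step 4: (k=4,j=0): S=45.0490, (K−S)⁺=55.0310, hold=54.9488 ⇒ V=55.0310 exercise | (k=4,j=1): S=64.1290, (K−S)⁺=35.9510, hold=37.6440 ⇒ V=37.6440 continue | (k=4,j=2): S=91.2900, (K−S)⁺=8.7900, hold=19.7033 ⇒ V=19.7033 continue | (k=4,j=3): S=129.9548, (K−S)⁺=0.0000, hold=6.6970 ⇒ V=6.6970 continue | (k=4,j=4): S=184.9955, (K−S)⁺=0.0000, hold=1.0736 ⇒ V=1.0736 continue  boundary S*=45.0490
step 3: (k=3,j=0): S=53.7489, (K−S)⁺=46.3311, hold=46.9636 ⇒ V=46.9636 continue | (k=3,j=1): S=76.5136, (K−S)⁺=23.5664, hold=29.3475 ⇒ V=29.3475 continue | (k=3,j=2): S=108.9200, (K−S)⁺=0.0000, hold=13.6996 ⇒ V=13.6996 continue | (k=3,j=3): S=155.0518, (K−S)⁺=0.0000, hold=4.1039 ⇒ V=4.1039 continue  boundary S*=-
step 2: (k=2,j=0): S=64.1290, (K−S)⁺=35.9510, hold=38.8027 ⇒ V=38.8027 continue | (k=2,j=1): S=91.2900, (K−S)⁺=8.7900, hold=22.1163 ⇒ V=22.1163 continue | (k=2,j=2): S=129.9548, (K−S)⁺=0.0000, hold=9.2715 ⇒ V=9.2715 continue  boundary S*=-
step 1: (k=1,j=0): S=76.5136, (K−S)⁺=23.5664, hold=31.0807 ⇒ V=31.0807 continue | (k=1,j=1): S=108.9200, (K−S)⁺=0.0000, hold=16.1834 ⇒ V=16.1834 continue  boundary S*=-
step 0: (k=0,j=0): S=91.2900, (K−S)⁺=8.7900, hold=24.1918 ⇒ V=24.1918 continue  boundary S*=-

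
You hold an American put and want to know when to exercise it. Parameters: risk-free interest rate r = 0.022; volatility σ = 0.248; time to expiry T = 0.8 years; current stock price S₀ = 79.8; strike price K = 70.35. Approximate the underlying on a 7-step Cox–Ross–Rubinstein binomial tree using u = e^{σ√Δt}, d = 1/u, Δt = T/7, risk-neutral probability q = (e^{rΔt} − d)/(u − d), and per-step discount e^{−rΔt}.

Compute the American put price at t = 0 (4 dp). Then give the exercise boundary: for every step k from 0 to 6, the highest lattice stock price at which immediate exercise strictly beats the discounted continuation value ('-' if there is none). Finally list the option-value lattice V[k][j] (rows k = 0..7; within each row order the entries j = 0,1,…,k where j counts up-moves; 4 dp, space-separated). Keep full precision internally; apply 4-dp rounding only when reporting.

price = 2.6466
boundary = - - - - - 52.4745 57.0636
tree:
2.6466
4.1658 1.1043
6.3767 1.9228 0.2716
9.4278 3.2845 0.5382 0.0000
13.3427 5.4667 1.0664 0.0000 0.0000
17.8755 8.7687 2.1130 0.0000 0.0000 0.0000
22.0956 13.2864 4.1868 0.0000 0.0000 0.0000 0.0000
25.9762 17.8755 8.2960 0.0000 0.0000 0.0000 0.0000 0.0000

Δt=0.11429, u=1.08745, d=0.91958, q=0.49405, disc=e^(-rΔt)=0.99749
k=7 terminal: V=max(K-S,0) → 25.9762 17.8755 8.2960 0.0000 0.0000 0.0000 0.0000 0.0000
k=6: j=0 S=48.2544 intr=22.0956 cont=21.9189 V=22.0956[EX]; j=1 S=57.0636 intr=13.2864 cont=13.1098 V=13.2864[EX]; j=2 S=67.4809 intr=2.8691 cont=4.1868 V=4.1868[hold]; j=3 S=79.8000 intr=0.0000 cont=0.0000 V=0.0000[hold]; j=4 S=94.3680 intr=0.0000 cont=0.0000 V=0.0000[hold]; j=5 S=111.5955 intr=0.0000 cont=0.0000 V=0.0000[hold]; j=6 S=131.9680 intr=0.0000 cont=0.0000 V=0.0000[hold]  S*(6)=57.0636
k=5: j=0 S=52.4745 intr=17.8755 cont=17.6989 V=17.8755[EX]; j=1 S=62.0540 intr=8.2960 cont=8.7687 V=8.7687[hold]; j=2 S=73.3824 intr=0.0000 cont=2.1130 V=2.1130[hold]; j=3 S=86.7788 intr=0.0000 cont=0.0000 V=0.0000[hold]; j=4 S=102.6209 intr=0.0000 cont=0.0000 V=0.0000[hold]; j=5 S=121.3550 intr=0.0000 cont=0.0000 V=0.0000[hold]  S*(5)=52.4745
k=4: j=0 S=57.0636 intr=13.2864 cont=13.3427 V=13.3427[hold]; j=1 S=67.4809 intr=2.8691 cont=5.4667 V=5.4667[hold]; j=2 S=79.8000 intr=0.0000 cont=1.0664 V=1.0664[hold]; j=3 S=94.3680 intr=0.0000 cont=0.0000 V=0.0000[hold]; j=4 S=111.5955 intr=0.0000 cont=0.0000 V=0.0000[hold]  S*(4)=-
k=3: j=0 S=62.0540 intr=8.2960 cont=9.4278 V=9.4278[hold]; j=1 S=73.3824 intr=0.0000 cont=3.2845 V=3.2845[hold]; j=2 S=86.7788 intr=0.0000 cont=0.5382 V=0.5382[hold]; j=3 S=102.6209 intr=0.0000 cont=0.0000 V=0.0000[hold]  S*(3)=-
k=2: j=0 S=67.4809 intr=2.8691 cont=6.3767 V=6.3767[hold]; j=1 S=79.8000 intr=0.0000 cont=1.9228 V=1.9228[hold]; j=2 S=94.3680 intr=0.0000 cont=0.2716 V=0.2716[hold]  S*(2)=-
k=1: j=0 S=73.3824 intr=0.0000 cont=4.1658 V=4.1658[hold]; j=1 S=86.7788 intr=0.0000 cont=1.1043 V=1.1043[hold]  S*(1)=-
k=0: j=0 S=79.8000 intr=0.0000 cont=2.6466 V=2.6466[hold]  S*(0)=-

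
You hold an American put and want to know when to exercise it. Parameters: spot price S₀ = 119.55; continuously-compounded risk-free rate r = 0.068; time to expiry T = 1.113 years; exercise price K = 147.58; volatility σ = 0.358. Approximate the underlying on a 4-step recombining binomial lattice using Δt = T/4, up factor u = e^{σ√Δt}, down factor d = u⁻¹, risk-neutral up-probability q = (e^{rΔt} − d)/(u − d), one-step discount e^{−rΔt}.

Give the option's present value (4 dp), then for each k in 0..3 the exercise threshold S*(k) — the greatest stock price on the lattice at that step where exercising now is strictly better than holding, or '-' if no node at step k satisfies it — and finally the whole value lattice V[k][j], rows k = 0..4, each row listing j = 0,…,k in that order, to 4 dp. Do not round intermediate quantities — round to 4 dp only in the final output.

Δt=0.27825  u=1.20785  d=0.82792  q=0.50320  discount=0.98126
step 4 (expiry): payoffs max(K−S,0) = 91.4111 65.6349 28.0300 0.0000 0.0000
step 3: (k=3,j=0): S=67.8437, (K−S)⁺=79.7363, hold=76.9702 ⇒ V=79.7363 exercise | (k=3,j=1): S=98.9774, (K−S)⁺=48.6026, hold=45.8365 ⇒ V=48.6026 exercise | (k=3,j=2): S=144.3986, (K−S)⁺=3.1814, hold=13.6642 ⇒ V=13.6642 continue | (k=3,j=3): S=210.6638, (K−S)⁺=0.0000, hold=0.0000 ⇒ V=0.0000 continue  boundary S*=98.9774
step 2: (k=2,j=0): S=81.9451, (K−S)⁺=65.6349, hold=62.8688 ⇒ V=65.6349 exercise | (k=2,j=1): S=119.5500, (K−S)⁺=28.0300, hold=30.4400 ⇒ V=30.4400 continue | (k=2,j=2): S=174.4120, (K−S)⁺=0.0000, hold=6.6611 ⇒ V=6.6611 continue  boundary S*=81.9451
step 1: (k=1,j=0): S=98.9774, (K−S)⁺=48.6026, hold=47.0265 ⇒ V=48.6026 exercise | (k=1,j=1): S=144.3986, (K−S)⁺=3.1814, hold=18.1281 ⇒ V=18.1281 continue  boundary S*=98.9774
step 0: (k=0,j=0): S=119.5500, (K−S)⁺=28.0300, hold=32.6442 ⇒ V=32.6442 continue  boundary S*=-

price = 32.6442
boundary = - 98.9774 81.9451 98.9774
tree:
32.6442
48.6026 18.1281
65.6349 30.4400 6.6611
79.7363 48.6026 13.6642 0.0000
91.4111 65.6349 28.0300 0.0000 0.0000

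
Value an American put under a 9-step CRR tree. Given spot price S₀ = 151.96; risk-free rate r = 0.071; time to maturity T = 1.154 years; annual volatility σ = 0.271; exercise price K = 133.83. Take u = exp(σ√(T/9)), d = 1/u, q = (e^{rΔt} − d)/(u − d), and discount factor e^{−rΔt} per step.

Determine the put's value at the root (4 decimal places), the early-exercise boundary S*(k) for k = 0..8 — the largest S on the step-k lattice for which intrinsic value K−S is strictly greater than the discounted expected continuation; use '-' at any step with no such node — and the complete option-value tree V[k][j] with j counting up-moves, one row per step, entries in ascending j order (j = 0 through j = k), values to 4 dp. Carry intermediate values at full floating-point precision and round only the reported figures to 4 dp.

price = 5.9140
boundary = - - - - 103.0750 93.5426 103.0750 113.5788 103.0750
tree:
5.9140
9.3526 2.8789
14.3870 4.9211 1.0653
21.4297 8.2104 2.0047 0.2264
30.7550 13.2930 3.7150 0.4788 0.0000
40.2874 20.7195 6.7469 1.0125 0.0000 0.0000
48.9382 30.7550 11.9221 2.1413 0.0000 0.0000 0.0000
56.7891 40.2874 20.2512 4.5283 0.0000 0.0000 0.0000 0.0000
63.9138 48.9382 30.7550 9.5761 0.0000 0.0000 0.0000 0.0000 0.0000
70.3797 56.7891 40.2874 20.2512 0.0000 0.0000 0.0000 0.0000 0.0000 0.0000

params: Δt=0.12822 u=1.10190 d=0.90752 q=0.52281 e^(-rΔt)=0.99094
t_9 payoffs: 70.3797 56.7891 40.2874 20.2512 0.0000 0.0000 0.0000 0.0000 0.0000 0.0000
t_8: node(8,0) S=69.9162 payoff=63.9138 vs cont=62.7010 → 63.9138 [stop]  node(8,1) S=84.8918 payoff=48.9382 vs cont=47.7254 → 48.9382 [stop]  node(8,2) S=103.0750 payoff=30.7550 vs cont=29.5421 → 30.7550 [stop]  node(8,3) S=125.1530 payoff=8.6770 vs cont=9.5761 → 9.5761 [wait]  node(8,4) S=151.9600 payoff=0.0000 vs cont=0.0000 → 0.0000 [wait]  node(8,5) S=184.5088 payoff=0.0000 vs cont=0.0000 → 0.0000 [wait]  node(8,6) S=224.0294 payoff=0.0000 vs cont=0.0000 → 0.0000 [wait]  node(8,7) S=272.0151 payoff=0.0000 vs cont=0.0000 → 0.0000 [wait]  node(8,8) S=330.2790 payoff=0.0000 vs cont=0.0000 → 0.0000 [wait]  ⇒ S*(8)=103.0750
t_7: node(7,0) S=77.0409 payoff=56.7891 vs cont=55.5762 → 56.7891 [stop]  node(7,1) S=93.5426 payoff=40.2874 vs cont=39.0746 → 40.2874 [stop]  node(7,2) S=113.5788 payoff=20.2512 vs cont=19.5042 → 20.2512 [stop]  node(7,3) S=137.9067 payoff=0.0000 vs cont=4.5283 → 4.5283 [wait]  node(7,4) S=167.4454 payoff=0.0000 vs cont=0.0000 → 0.0000 [wait]  node(7,5) S=203.3111 payoff=0.0000 vs cont=0.0000 → 0.0000 [wait]  node(7,6) S=246.8590 payoff=0.0000 vs cont=0.0000 → 0.0000 [wait]  node(7,7) S=299.7346 payoff=0.0000 vs cont=0.0000 → 0.0000 [wait]  ⇒ S*(7)=113.5788
t_6: node(6,0) S=84.8918 payoff=48.9382 vs cont=47.7254 → 48.9382 [stop]  node(6,1) S=103.0750 payoff=30.7550 vs cont=29.5421 → 30.7550 [stop]  node(6,2) S=125.1530 payoff=8.6770 vs cont=11.9221 → 11.9221 [wait]  node(6,3) S=151.9600 payoff=0.0000 vs cont=2.1413 → 2.1413 [wait]  node(6,4) S=184.5088 payoff=0.0000 vs cont=0.0000 → 0.0000 [wait]  node(6,5) S=224.0294 payoff=0.0000 vs cont=0.0000 → 0.0000 [wait]  node(6,6) S=272.0151 payoff=0.0000 vs cont=0.0000 → 0.0000 [wait]  ⇒ S*(6)=103.0750
t_5: node(5,0) S=93.5426 payoff=40.2874 vs cont=39.0746 → 40.2874 [stop]  node(5,1) S=113.5788 payoff=20.2512 vs cont=20.7195 → 20.7195 [wait]  node(5,2) S=137.9067 payoff=0.0000 vs cont=6.7469 → 6.7469 [wait]  node(5,3) S=167.4454 payoff=0.0000 vs cont=1.0125 → 1.0125 [wait]  node(5,4) S=203.3111 payoff=0.0000 vs cont=0.0000 → 0.0000 [wait]  node(5,5) S=246.8590 payoff=0.0000 vs cont=0.0000 → 0.0000 [wait]  ⇒ S*(5)=93.5426
t_4: node(4,0) S=103.0750 payoff=30.7550 vs cont=29.7848 → 30.7550 [stop]  node(4,1) S=125.1530 payoff=8.6770 vs cont=13.2930 → 13.2930 [wait]  node(4,2) S=151.9600 payoff=0.0000 vs cont=3.7150 → 3.7150 [wait]  node(4,3) S=184.5088 payoff=0.0000 vs cont=0.4788 → 0.4788 [wait]  node(4,4) S=224.0294 payoff=0.0000 vs cont=0.0000 → 0.0000 [wait]  ⇒ S*(4)=103.0750
t_3: node(3,0) S=113.5788 payoff=20.2512 vs cont=21.4297 → 21.4297 [wait]  node(3,1) S=137.9067 payoff=0.0000 vs cont=8.2104 → 8.2104 [wait]  node(3,2) S=167.4454 payoff=0.0000 vs cont=2.0047 → 2.0047 [wait]  node(3,3) S=203.3111 payoff=0.0000 vs cont=0.2264 → 0.2264 [wait]  ⇒ S*(3)=-
t_2: node(2,0) S=125.1530 payoff=8.6770 vs cont=14.3870 → 14.3870 [wait]  node(2,1) S=151.9600 payoff=0.0000 vs cont=4.9211 → 4.9211 [wait]  node(2,2) S=184.5088 payoff=0.0000 vs cont=1.0653 → 1.0653 [wait]  ⇒ S*(2)=-
t_1: node(1,0) S=137.9067 payoff=0.0000 vs cont=9.3526 → 9.3526 [wait]  node(1,1) S=167.4454 payoff=0.0000 vs cont=2.8789 → 2.8789 [wait]  ⇒ S*(1)=-
t_0: node(0,0) S=151.9600 payoff=0.0000 vs cont=5.9140 → 5.9140 [wait]  ⇒ S*(0)=-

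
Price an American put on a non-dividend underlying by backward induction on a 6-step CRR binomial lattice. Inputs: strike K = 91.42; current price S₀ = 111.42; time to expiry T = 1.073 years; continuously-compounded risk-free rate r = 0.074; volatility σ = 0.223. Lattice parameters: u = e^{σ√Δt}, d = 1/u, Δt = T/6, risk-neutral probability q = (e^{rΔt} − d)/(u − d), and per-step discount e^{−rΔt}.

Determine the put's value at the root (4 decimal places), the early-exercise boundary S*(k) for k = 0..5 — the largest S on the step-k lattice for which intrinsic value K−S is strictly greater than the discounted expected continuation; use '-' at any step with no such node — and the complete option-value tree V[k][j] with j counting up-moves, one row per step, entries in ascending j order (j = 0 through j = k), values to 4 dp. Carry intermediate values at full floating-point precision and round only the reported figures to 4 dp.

price = 1.2428
boundary = - - - - 76.4083 83.9646
tree:
1.2428
2.4203 0.2978
4.6092 0.6662 0.0000
8.5105 1.4902 0.0000 0.0000
15.0117 3.3331 0.0000 0.0000 0.0000
21.8879 7.4554 0.0000 0.0000 0.0000 0.0000
28.1454 15.0117 0.0000 0.0000 0.0000 0.0000 0.0000

params: Δt=0.17883 u=1.09889 d=0.91001 q=0.54697 e^(-rΔt)=0.98685
t_6 payoffs: 28.1454 15.0117 0.0000 0.0000 0.0000 0.0000 0.0000
t_5: node(5,0) S=69.5321 payoff=21.8879 vs cont=20.6861 → 21.8879 [stop]  node(5,1) S=83.9646 payoff=7.4554 vs cont=6.7114 → 7.4554 [stop]  node(5,2) S=101.3929 payoff=0.0000 vs cont=0.0000 → 0.0000 [wait]  node(5,3) S=122.4387 payoff=0.0000 vs cont=0.0000 → 0.0000 [wait]  node(5,4) S=147.8529 payoff=0.0000 vs cont=0.0000 → 0.0000 [wait]  node(5,5) S=178.5423 payoff=0.0000 vs cont=0.0000 → 0.0000 [wait]  ⇒ S*(5)=83.9646
t_4: node(4,0) S=76.4083 payoff=15.0117 vs cont=13.8098 → 15.0117 [stop]  node(4,1) S=92.2682 payoff=0.0000 vs cont=3.3331 → 3.3331 [wait]  node(4,2) S=111.4200 payoff=0.0000 vs cont=0.0000 → 0.0000 [wait]  node(4,3) S=134.5471 payoff=0.0000 vs cont=0.0000 → 0.0000 [wait]  node(4,4) S=162.4746 payoff=0.0000 vs cont=0.0000 → 0.0000 [wait]  ⇒ S*(4)=76.4083
t_3: node(3,0) S=83.9646 payoff=7.4554 vs cont=8.5105 → 8.5105 [wait]  node(3,1) S=101.3929 payoff=0.0000 vs cont=1.4902 → 1.4902 [wait]  node(3,2) S=122.4387 payoff=0.0000 vs cont=0.0000 → 0.0000 [wait]  node(3,3) S=147.8529 payoff=0.0000 vs cont=0.0000 → 0.0000 [wait]  ⇒ S*(3)=-
t_2: node(2,0) S=92.2682 payoff=0.0000 vs cont=4.6092 → 4.6092 [wait]  node(2,1) S=111.4200 payoff=0.0000 vs cont=0.6662 → 0.6662 [wait]  node(2,2) S=134.5471 payoff=0.0000 vs cont=0.0000 → 0.0000 [wait]  ⇒ S*(2)=-
t_1: node(1,0) S=101.3929 payoff=0.0000 vs cont=2.4203 → 2.4203 [wait]  node(1,1) S=122.4387 payoff=0.0000 vs cont=0.2978 → 0.2978 [wait]  ⇒ S*(1)=-
t_0: node(0,0) S=111.4200 payoff=0.0000 vs cont=1.2428 → 1.2428 [wait]  ⇒ S*(0)=-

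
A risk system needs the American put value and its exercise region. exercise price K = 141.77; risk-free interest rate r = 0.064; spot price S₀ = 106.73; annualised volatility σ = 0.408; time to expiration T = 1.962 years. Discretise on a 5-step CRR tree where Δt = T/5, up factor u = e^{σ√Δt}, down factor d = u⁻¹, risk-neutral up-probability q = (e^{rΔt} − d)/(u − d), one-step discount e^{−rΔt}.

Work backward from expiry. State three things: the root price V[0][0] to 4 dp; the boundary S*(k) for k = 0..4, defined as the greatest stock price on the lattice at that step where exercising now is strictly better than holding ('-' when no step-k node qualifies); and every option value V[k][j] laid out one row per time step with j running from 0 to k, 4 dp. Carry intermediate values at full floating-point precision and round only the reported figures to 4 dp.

price = 40.9644
boundary = - 82.6590 64.0168 82.6590 106.7300
tree:
40.9644
59.1110 23.8918
77.7532 38.4183 9.7589
92.1911 59.1110 18.5158 0.9961
103.3727 77.7532 35.0400 1.9859 0.0000
112.0325 92.1911 59.1110 3.9593 0.0000 0.0000

Δt=0.39240  u=1.29121  d=0.77447  q=0.48567  discount=0.97520
step 5 (expiry): payoffs max(K−S,0) = 112.0325 92.1911 59.1110 3.9593 0.0000 0.0000
step 4: (k=4,j=0): S=38.3973, (K−S)⁺=103.3727, hold=99.8567 ⇒ V=103.3727 exercise | (k=4,j=1): S=64.0168, (K−S)⁺=77.7532, hold=74.2372 ⇒ V=77.7532 exercise | (k=4,j=2): S=106.7300, (K−S)⁺=35.0400, hold=31.5240 ⇒ V=35.0400 exercise | (k=4,j=3): S=177.9424, (K−S)⁺=0.0000, hold=1.9859 ⇒ V=1.9859 continue | (k=4,j=4): S=296.6690, (K−S)⁺=0.0000, hold=0.0000 ⇒ V=0.0000 continue  boundary S*=106.7300
step 3: (k=3,j=0): S=49.5789, (K−S)⁺=92.1911, hold=88.6750 ⇒ V=92.1911 exercise | (k=3,j=1): S=82.6590, (K−S)⁺=59.1110, hold=55.5950 ⇒ V=59.1110 exercise | (k=3,j=2): S=137.8107, (K−S)⁺=3.9593, hold=18.5158 ⇒ V=18.5158 continue | (k=3,j=3): S=229.7607, (K−S)⁺=0.0000, hold=0.9961 ⇒ V=0.9961 continue  boundary S*=82.6590
step 2: (k=2,j=0): S=64.0168, (K−S)⁺=77.7532, hold=74.2372 ⇒ V=77.7532 exercise | (k=2,j=1): S=106.7300, (K−S)⁺=35.0400, hold=38.4183 ⇒ V=38.4183 continue | (k=2,j=2): S=177.9424, (K−S)⁺=0.0000, hold=9.7589 ⇒ V=9.7589 continue  boundary S*=64.0168
step 1: (k=1,j=0): S=82.6590, (K−S)⁺=59.1110, hold=57.1950 ⇒ V=59.1110 exercise | (k=1,j=1): S=137.8107, (K−S)⁺=3.9593, hold=23.8918 ⇒ V=23.8918 continue  boundary S*=82.6590
step 0: (k=0,j=0): S=106.7300, (K−S)⁺=35.0400, hold=40.9644 ⇒ V=40.9644 continue  boundary S*=-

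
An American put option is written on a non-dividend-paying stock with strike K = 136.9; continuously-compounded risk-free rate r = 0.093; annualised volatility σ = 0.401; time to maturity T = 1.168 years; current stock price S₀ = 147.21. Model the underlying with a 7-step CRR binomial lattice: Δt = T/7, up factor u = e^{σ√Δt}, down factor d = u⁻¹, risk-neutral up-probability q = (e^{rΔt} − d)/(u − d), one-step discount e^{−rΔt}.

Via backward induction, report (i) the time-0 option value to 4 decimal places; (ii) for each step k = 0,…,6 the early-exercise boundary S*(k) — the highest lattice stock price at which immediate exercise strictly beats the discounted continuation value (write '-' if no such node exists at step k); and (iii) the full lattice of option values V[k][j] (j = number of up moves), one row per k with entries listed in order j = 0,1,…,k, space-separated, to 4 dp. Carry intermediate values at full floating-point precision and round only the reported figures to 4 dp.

Δt=0.16686, u=1.17798, d=0.84891, q=0.50667, disc=e^(-rΔt)=0.98460
k=7 terminal: V=max(K-S,0) → 90.1295 71.9995 46.8417 11.9318 0.0000 0.0000 0.0000 0.0000
k=6: j=0 S=55.0947 intr=81.8053 cont=79.6973 V=81.8053[EX]; j=1 S=76.4514 intr=60.4486 cont=58.3406 V=60.4486[EX]; j=2 S=106.0868 intr=30.8132 cont=28.7052 V=30.8132[EX]; j=3 S=147.2100 intr=0.0000 cont=5.7957 V=5.7957[hold]; j=4 S=204.2740 intr=0.0000 cont=0.0000 V=0.0000[hold]; j=5 S=283.4581 intr=0.0000 cont=0.0000 V=0.0000[hold]; j=6 S=393.3370 intr=0.0000 cont=0.0000 V=0.0000[hold]  S*(6)=106.0868
k=5: j=0 S=64.9005 intr=71.9995 cont=69.8916 V=71.9995[EX]; j=1 S=90.0583 intr=46.8417 cont=44.7338 V=46.8417[EX]; j=2 S=124.9682 intr=11.9318 cont=17.8584 V=17.8584[hold]; j=3 S=173.4104 intr=0.0000 cont=2.8152 V=2.8152[hold]; j=4 S=240.6307 intr=0.0000 cont=0.0000 V=0.0000[hold]; j=5 S=333.9080 intr=0.0000 cont=0.0000 V=0.0000[hold]  S*(5)=90.0583
k=4: j=0 S=76.4514 intr=60.4486 cont=58.3406 V=60.4486[EX]; j=1 S=106.0868 intr=30.8132 cont=31.6617 V=31.6617[hold]; j=2 S=147.2100 intr=0.0000 cont=10.0789 V=10.0789[hold]; j=3 S=204.2740 intr=0.0000 cont=1.3675 V=1.3675[hold]; j=4 S=283.4581 intr=0.0000 cont=0.0000 V=0.0000[hold]  S*(4)=76.4514
k=3: j=0 S=90.0583 intr=46.8417 cont=45.1571 V=46.8417[EX]; j=1 S=124.9682 intr=11.9318 cont=20.4073 V=20.4073[hold]; j=2 S=173.4104 intr=0.0000 cont=5.5779 V=5.5779[hold]; j=3 S=240.6307 intr=0.0000 cont=0.6642 V=0.6642[hold]  S*(3)=90.0583
k=2: j=0 S=106.0868 intr=30.8132 cont=32.9333 V=32.9333[hold]; j=1 S=147.2100 intr=0.0000 cont=12.6952 V=12.6952[hold]; j=2 S=204.2740 intr=0.0000 cont=3.0408 V=3.0408[hold]  S*(2)=-
k=1: j=0 S=124.9682 intr=11.9318 cont=22.3302 V=22.3302[hold]; j=1 S=173.4104 intr=0.0000 cont=7.6835 V=7.6835[hold]  S*(1)=-
k=0: j=0 S=147.2100 intr=0.0000 cont=14.6796 V=14.6796[hold]  S*(0)=-

price = 14.6796
boundary = - - - 90.0583 76.4514 90.0583 106.0868
tree:
14.6796
22.3302 7.6835
32.9333 12.6952 3.0408
46.8417 20.4073 5.5779 0.6642
60.4486 31.6617 10.0789 1.3675 0.0000
71.9995 46.8417 17.8584 2.8152 0.0000 0.0000
81.8053 60.4486 30.8132 5.7957 0.0000 0.0000 0.0000
90.1295 71.9995 46.8417 11.9318 0.0000 0.0000 0.0000 0.0000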